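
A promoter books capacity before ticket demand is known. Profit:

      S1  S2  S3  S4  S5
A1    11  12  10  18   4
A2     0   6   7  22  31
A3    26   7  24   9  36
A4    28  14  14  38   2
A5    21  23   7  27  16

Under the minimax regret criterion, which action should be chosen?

A5

Column bests: S1=28, S2=23, S3=24, S4=38, S5=36.
A1 regrets: 17, 11, 14, 20, 32 → max 32
A2 regrets: 28, 17, 17, 16, 5 → max 28
A3 regrets: 2, 16, 0, 29, 0 → max 29
A4 regrets: 0, 9, 10, 0, 34 → max 34
A5 regrets: 7, 0, 17, 11, 20 → max 20
Smallest max regret = 20 → A5.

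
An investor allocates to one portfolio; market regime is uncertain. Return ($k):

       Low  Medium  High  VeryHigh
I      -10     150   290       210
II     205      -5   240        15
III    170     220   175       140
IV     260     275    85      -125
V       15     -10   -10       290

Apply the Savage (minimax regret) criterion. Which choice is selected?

III

Column bests: Low=260, Medium=275, High=290, VeryHigh=290.
I regrets: 270, 125, 0, 80 → max 270
II regrets: 55, 280, 50, 275 → max 280
III regrets: 90, 55, 115, 150 → max 150
IV regrets: 0, 0, 205, 415 → max 415
V regrets: 245, 285, 300, 0 → max 300
Smallest max regret = 150 → III.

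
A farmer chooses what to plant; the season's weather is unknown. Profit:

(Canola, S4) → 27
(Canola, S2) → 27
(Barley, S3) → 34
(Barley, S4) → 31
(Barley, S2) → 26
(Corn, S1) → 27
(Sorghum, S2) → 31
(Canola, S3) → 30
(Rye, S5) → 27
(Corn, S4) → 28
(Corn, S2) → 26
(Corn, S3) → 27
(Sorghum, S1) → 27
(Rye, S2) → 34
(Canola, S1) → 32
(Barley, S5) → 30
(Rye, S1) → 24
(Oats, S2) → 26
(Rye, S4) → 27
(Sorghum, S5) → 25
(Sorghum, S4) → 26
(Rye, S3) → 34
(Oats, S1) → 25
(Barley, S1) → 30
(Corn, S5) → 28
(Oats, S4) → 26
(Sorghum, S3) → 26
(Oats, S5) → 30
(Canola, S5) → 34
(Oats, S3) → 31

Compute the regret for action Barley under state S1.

2

Best payoff under S1 is 32.
Regret = 32 − 30 = 2.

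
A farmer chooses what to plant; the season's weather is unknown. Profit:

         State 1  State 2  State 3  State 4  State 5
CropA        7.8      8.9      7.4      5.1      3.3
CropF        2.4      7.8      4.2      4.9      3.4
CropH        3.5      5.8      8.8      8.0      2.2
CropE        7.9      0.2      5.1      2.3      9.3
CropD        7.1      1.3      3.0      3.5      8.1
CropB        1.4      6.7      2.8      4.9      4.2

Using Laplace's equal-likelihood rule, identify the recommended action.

Row averages: CropA=6.5, CropF=4.54, CropH=5.66, CropE=4.96, CropD=4.6, CropB=4
Highest average = 6.5 → CropA.

CropA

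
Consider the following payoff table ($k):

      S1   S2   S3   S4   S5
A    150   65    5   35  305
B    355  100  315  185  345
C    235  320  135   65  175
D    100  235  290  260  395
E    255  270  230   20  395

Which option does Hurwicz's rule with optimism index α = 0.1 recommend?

A: 0.1·305 + 0.9·5 = 35
B: 0.1·355 + 0.9·100 = 125.5
C: 0.1·320 + 0.9·65 = 90.5
D: 0.1·395 + 0.9·100 = 129.5
E: 0.1·395 + 0.9·20 = 57.5
Highest Hurwicz score = 129.5 → D.

D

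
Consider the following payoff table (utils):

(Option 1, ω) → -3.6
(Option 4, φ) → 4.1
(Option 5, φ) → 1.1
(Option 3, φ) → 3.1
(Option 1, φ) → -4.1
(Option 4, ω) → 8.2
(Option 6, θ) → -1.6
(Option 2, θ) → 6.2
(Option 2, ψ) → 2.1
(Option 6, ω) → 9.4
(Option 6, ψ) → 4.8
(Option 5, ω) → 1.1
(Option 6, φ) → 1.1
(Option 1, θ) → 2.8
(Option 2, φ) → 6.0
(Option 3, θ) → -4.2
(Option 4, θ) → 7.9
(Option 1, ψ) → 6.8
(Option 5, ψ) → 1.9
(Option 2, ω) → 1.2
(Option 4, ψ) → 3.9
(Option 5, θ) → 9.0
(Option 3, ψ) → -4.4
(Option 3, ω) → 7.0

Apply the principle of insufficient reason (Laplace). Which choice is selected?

Row averages: Option 1=0.475, Option 2=3.875, Option 3=0.375, Option 4=6.025, Option 5=3.275, Option 6=3.425
Highest average = 6.025 → Option 4.

Option 4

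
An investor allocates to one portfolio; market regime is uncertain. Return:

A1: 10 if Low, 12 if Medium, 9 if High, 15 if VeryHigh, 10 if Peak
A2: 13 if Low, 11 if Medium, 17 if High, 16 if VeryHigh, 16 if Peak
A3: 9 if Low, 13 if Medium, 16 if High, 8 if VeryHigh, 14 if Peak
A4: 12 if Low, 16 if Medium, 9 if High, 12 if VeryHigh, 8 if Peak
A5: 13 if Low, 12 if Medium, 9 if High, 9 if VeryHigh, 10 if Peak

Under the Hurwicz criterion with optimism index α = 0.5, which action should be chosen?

A1: 0.5·15 + 0.5·9 = 12
A2: 0.5·17 + 0.5·11 = 14
A3: 0.5·16 + 0.5·8 = 12
A4: 0.5·16 + 0.5·8 = 12
A5: 0.5·13 + 0.5·9 = 11
Highest Hurwicz score = 14 → A2.

A2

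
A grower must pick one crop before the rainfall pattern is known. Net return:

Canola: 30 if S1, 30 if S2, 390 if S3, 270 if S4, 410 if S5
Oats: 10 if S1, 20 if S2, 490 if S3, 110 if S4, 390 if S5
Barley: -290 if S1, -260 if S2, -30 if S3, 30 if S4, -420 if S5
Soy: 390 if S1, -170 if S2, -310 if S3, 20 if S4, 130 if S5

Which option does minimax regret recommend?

Canola

Column bests: S1=390, S2=30, S3=490, S4=270, S5=410.
Canola regrets: 360, 0, 100, 0, 0 → max 360
Oats regrets: 380, 10, 0, 160, 20 → max 380
Barley regrets: 680, 290, 520, 240, 830 → max 830
Soy regrets: 0, 200, 800, 250, 280 → max 800
Smallest max regret = 360 → Canola.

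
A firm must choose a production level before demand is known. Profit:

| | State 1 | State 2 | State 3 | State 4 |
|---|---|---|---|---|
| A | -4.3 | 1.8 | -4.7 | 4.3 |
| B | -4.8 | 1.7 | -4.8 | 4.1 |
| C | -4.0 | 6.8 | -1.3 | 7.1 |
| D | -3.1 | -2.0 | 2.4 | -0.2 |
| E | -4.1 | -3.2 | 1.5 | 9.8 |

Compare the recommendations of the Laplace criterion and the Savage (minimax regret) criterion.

laplace → C; minimax regret → C (agree)

Row averages: A=-0.725, B=-0.95, C=2.15, D=-0.725, E=1
Highest average = 2.15 → C.
Column bests: State 1=-3.1, State 2=6.8, State 3=2.4, State 4=9.8.
A regrets: 1.2, 5.0, 7.1, 5.5 → max 7.1
B regrets: 1.7, 5.1, 7.2, 5.7 → max 7.2
C regrets: 0.9, 0.0, 3.7, 2.7 → max 3.7
D regrets: 0.0, 8.8, 0.0, 10.0 → max 10.0
E regrets: 1.0, 10.0, 0.9, 0.0 → max 10.0
Smallest max regret = 3.7 → C.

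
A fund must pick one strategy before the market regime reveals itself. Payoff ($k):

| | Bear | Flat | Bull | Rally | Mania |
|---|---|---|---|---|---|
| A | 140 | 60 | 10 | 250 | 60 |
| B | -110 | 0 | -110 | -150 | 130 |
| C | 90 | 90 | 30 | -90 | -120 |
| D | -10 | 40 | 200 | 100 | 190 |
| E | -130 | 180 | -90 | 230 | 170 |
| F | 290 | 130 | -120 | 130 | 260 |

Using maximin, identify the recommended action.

A

Row minima: A=10, B=-150, C=-120, D=-10, E=-130, F=-120
Best worst-case = 10 → A.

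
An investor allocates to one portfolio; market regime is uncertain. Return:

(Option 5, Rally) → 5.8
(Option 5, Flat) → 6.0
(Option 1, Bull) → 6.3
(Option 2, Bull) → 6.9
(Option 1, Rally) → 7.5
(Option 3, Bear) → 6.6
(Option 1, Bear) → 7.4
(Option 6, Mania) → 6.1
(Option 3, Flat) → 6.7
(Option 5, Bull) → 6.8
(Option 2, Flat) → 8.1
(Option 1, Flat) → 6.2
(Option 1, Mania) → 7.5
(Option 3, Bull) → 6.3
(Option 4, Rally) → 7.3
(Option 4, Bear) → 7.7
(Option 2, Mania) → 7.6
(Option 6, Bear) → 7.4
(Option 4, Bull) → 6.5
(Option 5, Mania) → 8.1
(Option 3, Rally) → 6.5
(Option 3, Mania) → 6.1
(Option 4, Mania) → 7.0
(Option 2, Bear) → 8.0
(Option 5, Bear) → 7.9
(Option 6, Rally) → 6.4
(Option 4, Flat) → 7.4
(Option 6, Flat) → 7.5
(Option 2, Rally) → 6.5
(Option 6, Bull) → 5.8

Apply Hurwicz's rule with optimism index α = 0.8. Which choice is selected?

Option 1: 0.8·7.5 + 0.2·6.2 = 7.24
Option 2: 0.8·8.1 + 0.2·6.5 = 7.78
Option 3: 0.8·6.7 + 0.2·6.1 = 6.58
Option 4: 0.8·7.7 + 0.2·6.5 = 7.46
Option 5: 0.8·8.1 + 0.2·5.8 = 7.64
Option 6: 0.8·7.5 + 0.2·5.8 = 7.16
Highest Hurwicz score = 7.78 → Option 2.

Option 2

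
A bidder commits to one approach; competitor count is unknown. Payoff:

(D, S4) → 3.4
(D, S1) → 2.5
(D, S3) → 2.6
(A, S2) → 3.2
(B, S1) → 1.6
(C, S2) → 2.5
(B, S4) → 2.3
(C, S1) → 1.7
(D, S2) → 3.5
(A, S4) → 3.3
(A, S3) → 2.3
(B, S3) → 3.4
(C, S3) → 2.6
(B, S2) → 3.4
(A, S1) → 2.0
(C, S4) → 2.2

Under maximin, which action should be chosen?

D

Row minima: A=2.0, B=1.6, C=1.7, D=2.5
Best worst-case = 2.5 → D.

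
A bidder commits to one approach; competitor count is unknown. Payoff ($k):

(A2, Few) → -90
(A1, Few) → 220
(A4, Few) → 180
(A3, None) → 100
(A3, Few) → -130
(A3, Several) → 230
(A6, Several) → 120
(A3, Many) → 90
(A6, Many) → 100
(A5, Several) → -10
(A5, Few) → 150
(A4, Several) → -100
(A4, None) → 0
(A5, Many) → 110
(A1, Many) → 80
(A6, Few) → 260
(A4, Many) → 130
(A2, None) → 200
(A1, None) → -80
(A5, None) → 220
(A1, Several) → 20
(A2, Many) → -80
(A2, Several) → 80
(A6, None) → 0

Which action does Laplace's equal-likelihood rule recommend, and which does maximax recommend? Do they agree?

Row averages: A1=60, A2=27.5, A3=72.5, A4=52.5, A5=117.5, A6=120
Highest average = 120 → A6.
Row maxima: A1=220, A2=200, A3=230, A4=180, A5=220, A6=260
Best best-case = 260 → A6.

laplace → A6; maximax → A6 (agree)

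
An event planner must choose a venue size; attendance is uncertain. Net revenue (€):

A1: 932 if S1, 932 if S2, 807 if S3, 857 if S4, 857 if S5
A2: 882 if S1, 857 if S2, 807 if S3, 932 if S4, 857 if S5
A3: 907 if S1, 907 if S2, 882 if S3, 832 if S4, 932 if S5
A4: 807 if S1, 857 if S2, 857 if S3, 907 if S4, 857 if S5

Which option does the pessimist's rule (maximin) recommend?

A3

Row minima: A1=807, A2=807, A3=832, A4=807
Best worst-case = 832 → A3.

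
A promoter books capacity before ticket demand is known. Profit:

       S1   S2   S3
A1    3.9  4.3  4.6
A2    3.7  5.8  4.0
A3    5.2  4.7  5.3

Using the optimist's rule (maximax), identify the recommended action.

Row maxima: A1=4.6, A2=5.8, A3=5.3
Best best-case = 5.8 → A2.

A2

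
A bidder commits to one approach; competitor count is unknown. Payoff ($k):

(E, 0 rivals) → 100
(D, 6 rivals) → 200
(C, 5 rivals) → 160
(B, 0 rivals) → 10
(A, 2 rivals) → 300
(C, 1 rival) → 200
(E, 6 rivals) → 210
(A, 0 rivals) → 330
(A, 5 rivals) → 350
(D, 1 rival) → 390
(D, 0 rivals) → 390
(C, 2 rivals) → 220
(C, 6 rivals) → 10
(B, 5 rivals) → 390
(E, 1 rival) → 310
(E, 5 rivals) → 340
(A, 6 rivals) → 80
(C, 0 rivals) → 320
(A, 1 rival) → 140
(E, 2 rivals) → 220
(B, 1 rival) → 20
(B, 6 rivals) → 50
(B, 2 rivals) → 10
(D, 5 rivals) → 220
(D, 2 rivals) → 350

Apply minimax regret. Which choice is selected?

D

Column bests: 0 rivals=390, 1 rival=390, 2 rivals=350, 5 rivals=390, 6 rivals=210.
A regrets: 60, 250, 50, 40, 130 → max 250
B regrets: 380, 370, 340, 0, 160 → max 380
C regrets: 70, 190, 130, 230, 200 → max 230
D regrets: 0, 0, 0, 170, 10 → max 170
E regrets: 290, 80, 130, 50, 0 → max 290
Smallest max regret = 170 → D.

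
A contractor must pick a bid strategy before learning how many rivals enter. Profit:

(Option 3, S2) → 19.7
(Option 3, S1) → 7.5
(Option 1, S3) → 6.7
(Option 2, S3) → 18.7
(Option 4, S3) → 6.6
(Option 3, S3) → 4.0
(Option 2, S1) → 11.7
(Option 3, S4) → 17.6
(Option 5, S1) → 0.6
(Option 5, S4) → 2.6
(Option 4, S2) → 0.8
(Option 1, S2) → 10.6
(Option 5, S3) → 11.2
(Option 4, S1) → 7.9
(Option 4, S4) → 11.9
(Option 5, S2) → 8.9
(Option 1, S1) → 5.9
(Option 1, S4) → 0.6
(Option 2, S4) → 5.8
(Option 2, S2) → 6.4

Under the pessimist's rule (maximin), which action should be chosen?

Row minima: Option 1=0.6, Option 2=5.8, Option 3=4.0, Option 4=0.8, Option 5=0.6
Best worst-case = 5.8 → Option 2.

Option 2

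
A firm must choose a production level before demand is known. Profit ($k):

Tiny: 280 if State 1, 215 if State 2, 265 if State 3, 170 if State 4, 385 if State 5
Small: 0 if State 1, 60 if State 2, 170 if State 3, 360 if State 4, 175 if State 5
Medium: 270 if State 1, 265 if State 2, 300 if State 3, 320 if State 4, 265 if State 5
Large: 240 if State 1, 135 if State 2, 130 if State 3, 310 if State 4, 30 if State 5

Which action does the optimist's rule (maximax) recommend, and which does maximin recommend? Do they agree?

Row maxima: Tiny=385, Small=360, Medium=320, Large=310
Best best-case = 385 → Tiny.
Row minima: Tiny=170, Small=0, Medium=265, Large=30
Best worst-case = 265 → Medium.

maximax → Tiny; maximin → Medium (disagree)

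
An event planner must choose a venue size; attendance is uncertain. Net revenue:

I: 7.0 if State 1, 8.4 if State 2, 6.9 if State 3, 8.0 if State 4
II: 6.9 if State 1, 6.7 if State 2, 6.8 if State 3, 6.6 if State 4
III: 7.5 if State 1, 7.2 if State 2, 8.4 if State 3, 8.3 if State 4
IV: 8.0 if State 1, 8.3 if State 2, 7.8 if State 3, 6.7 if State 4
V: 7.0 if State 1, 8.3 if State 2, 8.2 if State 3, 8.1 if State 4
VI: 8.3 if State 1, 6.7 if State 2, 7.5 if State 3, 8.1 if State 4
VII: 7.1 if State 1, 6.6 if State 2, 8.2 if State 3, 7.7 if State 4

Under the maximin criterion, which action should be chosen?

III

Row minima: I=6.9, II=6.6, III=7.2, IV=6.7, V=7.0, VI=6.7, VII=6.6
Best worst-case = 7.2 → III.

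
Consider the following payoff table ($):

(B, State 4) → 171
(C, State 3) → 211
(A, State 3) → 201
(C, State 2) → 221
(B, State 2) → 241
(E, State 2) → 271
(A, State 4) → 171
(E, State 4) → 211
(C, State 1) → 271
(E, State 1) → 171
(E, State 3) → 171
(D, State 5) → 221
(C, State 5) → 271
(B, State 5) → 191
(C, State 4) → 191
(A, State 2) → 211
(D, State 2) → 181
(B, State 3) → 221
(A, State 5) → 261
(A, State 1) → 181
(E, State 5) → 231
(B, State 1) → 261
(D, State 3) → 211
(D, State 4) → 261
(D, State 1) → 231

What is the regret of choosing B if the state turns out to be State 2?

Best payoff under State 2 is 271.
Regret = 271 − 241 = 30.

30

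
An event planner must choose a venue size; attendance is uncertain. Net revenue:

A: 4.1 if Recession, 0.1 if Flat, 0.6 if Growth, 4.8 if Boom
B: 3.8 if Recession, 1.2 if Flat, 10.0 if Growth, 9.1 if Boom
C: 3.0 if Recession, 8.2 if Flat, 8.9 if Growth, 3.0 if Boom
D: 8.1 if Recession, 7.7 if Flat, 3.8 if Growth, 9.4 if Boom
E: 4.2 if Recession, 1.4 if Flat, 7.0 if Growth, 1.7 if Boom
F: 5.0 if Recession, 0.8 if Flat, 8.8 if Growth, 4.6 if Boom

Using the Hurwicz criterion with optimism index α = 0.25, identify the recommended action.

A: 0.25·4.8 + 0.75·0.1 = 1.275
B: 0.25·10.0 + 0.75·1.2 = 3.4
C: 0.25·8.9 + 0.75·3.0 = 4.475
D: 0.25·9.4 + 0.75·3.8 = 5.2
E: 0.25·7.0 + 0.75·1.4 = 2.8
F: 0.25·8.8 + 0.75·0.8 = 2.8
Highest Hurwicz score = 5.2 → D.

D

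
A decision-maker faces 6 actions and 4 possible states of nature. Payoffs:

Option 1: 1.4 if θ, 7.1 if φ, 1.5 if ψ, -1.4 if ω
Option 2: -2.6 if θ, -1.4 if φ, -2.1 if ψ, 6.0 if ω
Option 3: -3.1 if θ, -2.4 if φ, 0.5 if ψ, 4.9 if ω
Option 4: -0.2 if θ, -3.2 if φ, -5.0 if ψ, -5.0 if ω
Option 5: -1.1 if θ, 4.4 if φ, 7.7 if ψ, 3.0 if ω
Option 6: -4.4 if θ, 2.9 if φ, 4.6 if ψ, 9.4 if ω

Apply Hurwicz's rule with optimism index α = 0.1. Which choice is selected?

Option 1: 0.1·7.1 + 0.9·(-1.4) = -0.55
Option 2: 0.1·6.0 + 0.9·(-2.6) = -1.74
Option 3: 0.1·4.9 + 0.9·(-3.1) = -2.3
Option 4: 0.1·(-0.2) + 0.9·(-5.0) = -4.52
Option 5: 0.1·7.7 + 0.9·(-1.1) = -0.22
Option 6: 0.1·9.4 + 0.9·(-4.4) = -3.02
Highest Hurwicz score = -0.22 → Option 5.

Option 5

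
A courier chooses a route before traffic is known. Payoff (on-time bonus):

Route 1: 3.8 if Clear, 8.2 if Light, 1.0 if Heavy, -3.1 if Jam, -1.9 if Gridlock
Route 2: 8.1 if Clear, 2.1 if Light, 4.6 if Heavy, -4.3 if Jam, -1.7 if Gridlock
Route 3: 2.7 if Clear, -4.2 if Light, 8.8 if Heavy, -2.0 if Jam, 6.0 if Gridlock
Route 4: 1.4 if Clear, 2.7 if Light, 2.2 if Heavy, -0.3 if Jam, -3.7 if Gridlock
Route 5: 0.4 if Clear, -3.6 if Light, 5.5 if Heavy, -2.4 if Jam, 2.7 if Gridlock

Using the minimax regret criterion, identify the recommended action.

Column bests: Clear=8.1, Light=8.2, Heavy=8.8, Jam=-0.3, Gridlock=6.0.
Route 1 regrets: 4.3, 0.0, 7.8, 2.8, 7.9 → max 7.9
Route 2 regrets: 0.0, 6.1, 4.2, 4.0, 7.7 → max 7.7
Route 3 regrets: 5.4, 12.4, 0.0, 1.7, 0.0 → max 12.4
Route 4 regrets: 6.7, 5.5, 6.6, 0.0, 9.7 → max 9.7
Route 5 regrets: 7.7, 11.8, 3.3, 2.1, 3.3 → max 11.8
Smallest max regret = 7.7 → Route 2.

Route 2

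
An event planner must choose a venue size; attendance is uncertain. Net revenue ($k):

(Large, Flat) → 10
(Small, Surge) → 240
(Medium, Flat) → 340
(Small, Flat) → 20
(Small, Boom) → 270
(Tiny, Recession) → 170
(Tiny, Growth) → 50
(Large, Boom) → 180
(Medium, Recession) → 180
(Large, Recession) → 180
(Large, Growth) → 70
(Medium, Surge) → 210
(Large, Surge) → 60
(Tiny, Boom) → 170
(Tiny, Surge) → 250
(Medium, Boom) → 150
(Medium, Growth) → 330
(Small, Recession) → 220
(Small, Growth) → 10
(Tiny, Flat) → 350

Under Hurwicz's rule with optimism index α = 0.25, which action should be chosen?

Tiny: 0.25·350 + 0.75·50 = 125
Small: 0.25·270 + 0.75·10 = 75
Medium: 0.25·340 + 0.75·150 = 197.5
Large: 0.25·180 + 0.75·10 = 52.5
Highest Hurwicz score = 197.5 → Medium.

Medium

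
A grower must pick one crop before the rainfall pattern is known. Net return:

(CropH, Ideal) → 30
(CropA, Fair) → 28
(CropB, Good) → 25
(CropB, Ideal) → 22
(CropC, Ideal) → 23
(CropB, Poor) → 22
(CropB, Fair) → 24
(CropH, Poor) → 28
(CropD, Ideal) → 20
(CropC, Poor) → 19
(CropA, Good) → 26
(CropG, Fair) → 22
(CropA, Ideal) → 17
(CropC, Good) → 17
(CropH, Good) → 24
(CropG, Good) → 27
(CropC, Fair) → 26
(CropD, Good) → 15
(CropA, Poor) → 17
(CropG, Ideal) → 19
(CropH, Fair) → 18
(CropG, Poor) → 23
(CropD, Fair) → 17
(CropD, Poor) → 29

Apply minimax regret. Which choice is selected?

CropB

Column bests: Poor=29, Fair=28, Good=27, Ideal=30.
CropD regrets: 0, 11, 12, 10 → max 12
CropG regrets: 6, 6, 0, 11 → max 11
CropA regrets: 12, 0, 1, 13 → max 13
CropH regrets: 1, 10, 3, 0 → max 10
CropB regrets: 7, 4, 2, 8 → max 8
CropC regrets: 10, 2, 10, 7 → max 10
Smallest max regret = 8 → CropB.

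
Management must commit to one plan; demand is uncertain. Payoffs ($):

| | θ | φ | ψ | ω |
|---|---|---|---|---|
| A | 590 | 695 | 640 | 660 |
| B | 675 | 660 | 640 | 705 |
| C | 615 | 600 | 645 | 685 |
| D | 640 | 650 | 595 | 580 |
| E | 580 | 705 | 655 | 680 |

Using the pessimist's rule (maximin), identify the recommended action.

Row minima: A=590, B=640, C=600, D=580, E=580
Best worst-case = 640 → B.

B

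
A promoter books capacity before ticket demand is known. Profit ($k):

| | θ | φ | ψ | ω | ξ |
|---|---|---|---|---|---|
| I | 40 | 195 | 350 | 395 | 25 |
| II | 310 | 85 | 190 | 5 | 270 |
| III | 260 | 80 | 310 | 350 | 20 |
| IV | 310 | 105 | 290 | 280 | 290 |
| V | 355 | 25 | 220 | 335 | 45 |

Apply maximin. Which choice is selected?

IV

Row minima: I=25, II=5, III=20, IV=105, V=25
Best worst-case = 105 → IV.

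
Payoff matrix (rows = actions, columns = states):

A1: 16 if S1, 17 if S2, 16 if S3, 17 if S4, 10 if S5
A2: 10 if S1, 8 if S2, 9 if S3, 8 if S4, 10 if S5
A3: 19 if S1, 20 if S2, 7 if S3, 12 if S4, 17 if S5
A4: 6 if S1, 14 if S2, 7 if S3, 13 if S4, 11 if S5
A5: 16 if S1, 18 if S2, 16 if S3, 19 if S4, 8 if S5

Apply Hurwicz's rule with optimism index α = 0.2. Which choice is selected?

A1

A1: 0.2·17 + 0.8·10 = 11.4
A2: 0.2·10 + 0.8·8 = 8.4
A3: 0.2·20 + 0.8·7 = 9.6
A4: 0.2·14 + 0.8·6 = 7.6
A5: 0.2·19 + 0.8·8 = 10.2
Highest Hurwicz score = 11.4 → A1.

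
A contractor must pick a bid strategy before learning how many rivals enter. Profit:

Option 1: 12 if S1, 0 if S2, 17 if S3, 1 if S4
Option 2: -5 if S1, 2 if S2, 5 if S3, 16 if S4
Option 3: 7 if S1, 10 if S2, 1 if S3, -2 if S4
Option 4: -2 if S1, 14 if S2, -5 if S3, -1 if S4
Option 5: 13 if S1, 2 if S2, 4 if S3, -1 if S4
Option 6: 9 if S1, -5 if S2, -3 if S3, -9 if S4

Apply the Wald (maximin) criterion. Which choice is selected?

Row minima: Option 1=0, Option 2=-5, Option 3=-2, Option 4=-5, Option 5=-1, Option 6=-9
Best worst-case = 0 → Option 1.

Option 1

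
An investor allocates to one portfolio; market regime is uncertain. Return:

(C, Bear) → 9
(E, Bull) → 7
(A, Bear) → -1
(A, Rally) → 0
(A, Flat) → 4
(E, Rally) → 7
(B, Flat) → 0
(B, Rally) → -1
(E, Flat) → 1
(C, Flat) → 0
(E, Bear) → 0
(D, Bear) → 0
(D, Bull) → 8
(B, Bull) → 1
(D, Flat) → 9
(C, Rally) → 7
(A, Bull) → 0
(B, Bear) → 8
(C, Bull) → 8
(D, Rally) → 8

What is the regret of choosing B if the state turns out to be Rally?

Best payoff under Rally is 8.
Regret = 8 − (-1) = 9.

9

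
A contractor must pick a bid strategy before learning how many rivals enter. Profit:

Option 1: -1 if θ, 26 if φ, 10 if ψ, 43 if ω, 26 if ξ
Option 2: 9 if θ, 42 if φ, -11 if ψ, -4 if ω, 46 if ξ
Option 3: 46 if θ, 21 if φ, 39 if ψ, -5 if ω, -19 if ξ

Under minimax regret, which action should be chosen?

Option 1

Column bests: θ=46, φ=42, ψ=39, ω=43, ξ=46.
Option 1 regrets: 47, 16, 29, 0, 20 → max 47
Option 2 regrets: 37, 0, 50, 47, 0 → max 50
Option 3 regrets: 0, 21, 0, 48, 65 → max 65
Smallest max regret = 47 → Option 1.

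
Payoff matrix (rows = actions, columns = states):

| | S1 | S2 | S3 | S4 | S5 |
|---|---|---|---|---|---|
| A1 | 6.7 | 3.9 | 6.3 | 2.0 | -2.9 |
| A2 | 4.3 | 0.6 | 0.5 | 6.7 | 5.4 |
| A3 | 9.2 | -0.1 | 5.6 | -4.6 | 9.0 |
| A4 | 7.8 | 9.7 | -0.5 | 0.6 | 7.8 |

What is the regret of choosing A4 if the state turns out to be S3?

Best payoff under S3 is 6.3.
Regret = 6.3 − (-0.5) = 6.8.

6.8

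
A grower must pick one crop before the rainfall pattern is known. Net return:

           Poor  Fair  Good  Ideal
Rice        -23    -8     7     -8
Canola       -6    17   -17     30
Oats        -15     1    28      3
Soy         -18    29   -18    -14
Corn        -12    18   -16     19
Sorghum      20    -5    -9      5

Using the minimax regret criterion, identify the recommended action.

Column bests: Poor=20, Fair=29, Good=28, Ideal=30.
Rice regrets: 43, 37, 21, 38 → max 43
Canola regrets: 26, 12, 45, 0 → max 45
Oats regrets: 35, 28, 0, 27 → max 35
Soy regrets: 38, 0, 46, 44 → max 46
Corn regrets: 32, 11, 44, 11 → max 44
Sorghum regrets: 0, 34, 37, 25 → max 37
Smallest max regret = 35 → Oats.

Oats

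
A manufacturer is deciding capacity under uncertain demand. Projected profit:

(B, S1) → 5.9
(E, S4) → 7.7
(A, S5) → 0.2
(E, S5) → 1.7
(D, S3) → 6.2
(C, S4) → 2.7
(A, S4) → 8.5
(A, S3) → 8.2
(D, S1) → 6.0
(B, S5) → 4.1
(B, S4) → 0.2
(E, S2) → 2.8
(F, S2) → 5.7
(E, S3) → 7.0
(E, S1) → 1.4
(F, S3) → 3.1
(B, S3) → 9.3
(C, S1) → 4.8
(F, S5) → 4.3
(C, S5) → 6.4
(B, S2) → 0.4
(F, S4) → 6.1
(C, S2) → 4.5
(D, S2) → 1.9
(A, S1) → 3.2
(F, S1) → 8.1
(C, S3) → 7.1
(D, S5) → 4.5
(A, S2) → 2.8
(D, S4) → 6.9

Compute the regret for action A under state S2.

Best payoff under S2 is 5.7.
Regret = 5.7 − 2.8 = 2.9.

2.9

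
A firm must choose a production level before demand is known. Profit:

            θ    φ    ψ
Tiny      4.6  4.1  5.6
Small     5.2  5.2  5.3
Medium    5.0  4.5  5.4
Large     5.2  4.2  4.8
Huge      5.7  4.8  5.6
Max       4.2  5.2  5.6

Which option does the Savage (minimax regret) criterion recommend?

Column bests: θ=5.7, φ=5.2, ψ=5.6.
Tiny regrets: 1.1, 1.1, 0.0 → max 1.1
Small regrets: 0.5, 0.0, 0.3 → max 0.5
Medium regrets: 0.7, 0.7, 0.2 → max 0.7
Large regrets: 0.5, 1.0, 0.8 → max 1.0
Huge regrets: 0.0, 0.4, 0.0 → max 0.4
Max regrets: 1.5, 0.0, 0.0 → max 1.5
Smallest max regret = 0.4 → Huge.

Huge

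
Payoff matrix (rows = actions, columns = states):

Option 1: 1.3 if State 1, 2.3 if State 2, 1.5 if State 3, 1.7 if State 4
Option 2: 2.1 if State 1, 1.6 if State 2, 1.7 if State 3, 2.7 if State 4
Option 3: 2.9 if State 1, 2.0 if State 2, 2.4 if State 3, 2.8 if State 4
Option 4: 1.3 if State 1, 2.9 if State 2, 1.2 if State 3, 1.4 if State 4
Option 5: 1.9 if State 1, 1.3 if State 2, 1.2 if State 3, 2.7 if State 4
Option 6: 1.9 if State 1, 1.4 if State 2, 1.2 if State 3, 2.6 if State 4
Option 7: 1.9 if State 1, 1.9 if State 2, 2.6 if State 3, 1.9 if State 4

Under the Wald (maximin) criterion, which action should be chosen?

Row minima: Option 1=1.3, Option 2=1.6, Option 3=2.0, Option 4=1.2, Option 5=1.2, Option 6=1.2, Option 7=1.9
Best worst-case = 2.0 → Option 3.

Option 3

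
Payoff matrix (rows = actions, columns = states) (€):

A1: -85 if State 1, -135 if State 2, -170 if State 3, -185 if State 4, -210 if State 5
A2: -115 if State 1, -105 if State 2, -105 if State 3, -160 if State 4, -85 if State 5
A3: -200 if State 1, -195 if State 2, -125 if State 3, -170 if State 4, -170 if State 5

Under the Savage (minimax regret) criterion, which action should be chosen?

A2

Column bests: State 1=-85, State 2=-105, State 3=-105, State 4=-160, State 5=-85.
A1 regrets: 0, 30, 65, 25, 125 → max 125
A2 regrets: 30, 0, 0, 0, 0 → max 30
A3 regrets: 115, 90, 20, 10, 85 → max 115
Smallest max regret = 30 → A2.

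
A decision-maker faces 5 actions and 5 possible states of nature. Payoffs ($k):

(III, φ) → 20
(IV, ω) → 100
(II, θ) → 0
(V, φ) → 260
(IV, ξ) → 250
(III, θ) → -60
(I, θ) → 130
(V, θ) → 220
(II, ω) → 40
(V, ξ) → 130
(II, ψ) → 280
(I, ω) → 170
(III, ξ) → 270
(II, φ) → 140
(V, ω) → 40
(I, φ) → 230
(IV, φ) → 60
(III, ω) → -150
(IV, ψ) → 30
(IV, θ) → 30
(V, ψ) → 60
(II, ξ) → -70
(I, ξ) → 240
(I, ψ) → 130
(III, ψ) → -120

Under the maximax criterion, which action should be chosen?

Row maxima: I=240, II=280, III=270, IV=250, V=260
Best best-case = 280 → II.

II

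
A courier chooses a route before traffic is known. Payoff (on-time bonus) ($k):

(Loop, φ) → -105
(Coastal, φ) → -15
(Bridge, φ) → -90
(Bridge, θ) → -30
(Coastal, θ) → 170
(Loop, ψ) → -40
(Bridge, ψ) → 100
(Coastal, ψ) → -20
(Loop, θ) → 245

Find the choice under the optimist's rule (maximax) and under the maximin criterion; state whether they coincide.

maximax → Loop; maximin → Coastal (disagree)

Row maxima: Coastal=170, Bridge=100, Loop=245
Best best-case = 245 → Loop.
Row minima: Coastal=-20, Bridge=-90, Loop=-105
Best worst-case = -20 → Coastal.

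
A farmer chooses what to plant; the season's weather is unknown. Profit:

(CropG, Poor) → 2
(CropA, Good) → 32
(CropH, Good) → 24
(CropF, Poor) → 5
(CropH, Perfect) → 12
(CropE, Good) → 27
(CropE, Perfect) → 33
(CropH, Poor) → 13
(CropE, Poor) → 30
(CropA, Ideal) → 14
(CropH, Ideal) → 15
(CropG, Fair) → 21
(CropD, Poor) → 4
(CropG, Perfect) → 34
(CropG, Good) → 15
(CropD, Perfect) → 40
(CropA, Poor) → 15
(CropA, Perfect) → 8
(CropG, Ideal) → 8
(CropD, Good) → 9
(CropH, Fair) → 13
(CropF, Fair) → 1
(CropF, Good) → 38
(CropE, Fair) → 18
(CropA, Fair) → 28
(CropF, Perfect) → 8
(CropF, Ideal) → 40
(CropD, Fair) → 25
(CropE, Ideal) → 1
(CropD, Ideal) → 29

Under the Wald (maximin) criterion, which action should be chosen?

CropH

Row minima: CropA=8, CropF=1, CropG=2, CropH=12, CropE=1, CropD=4
Best worst-case = 12 → CropH.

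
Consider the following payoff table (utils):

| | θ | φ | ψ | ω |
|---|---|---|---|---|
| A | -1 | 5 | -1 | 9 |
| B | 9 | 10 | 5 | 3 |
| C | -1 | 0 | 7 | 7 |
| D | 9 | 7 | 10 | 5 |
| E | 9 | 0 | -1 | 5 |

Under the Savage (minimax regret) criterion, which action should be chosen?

Column bests: θ=9, φ=10, ψ=10, ω=9.
A regrets: 10, 5, 11, 0 → max 11
B regrets: 0, 0, 5, 6 → max 6
C regrets: 10, 10, 3, 2 → max 10
D regrets: 0, 3, 0, 4 → max 4
E regrets: 0, 10, 11, 4 → max 11
Smallest max regret = 4 → D.

D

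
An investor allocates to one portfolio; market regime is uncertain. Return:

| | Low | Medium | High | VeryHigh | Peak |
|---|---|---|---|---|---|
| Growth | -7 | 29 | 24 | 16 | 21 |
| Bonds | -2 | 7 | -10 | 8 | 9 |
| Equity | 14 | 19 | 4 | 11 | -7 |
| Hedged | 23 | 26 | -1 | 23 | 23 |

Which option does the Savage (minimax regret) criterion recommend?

Column bests: Low=23, Medium=29, High=24, VeryHigh=23, Peak=23.
Growth regrets: 30, 0, 0, 7, 2 → max 30
Bonds regrets: 25, 22, 34, 15, 14 → max 34
Equity regrets: 9, 10, 20, 12, 30 → max 30
Hedged regrets: 0, 3, 25, 0, 0 → max 25
Smallest max regret = 25 → Hedged.

Hedged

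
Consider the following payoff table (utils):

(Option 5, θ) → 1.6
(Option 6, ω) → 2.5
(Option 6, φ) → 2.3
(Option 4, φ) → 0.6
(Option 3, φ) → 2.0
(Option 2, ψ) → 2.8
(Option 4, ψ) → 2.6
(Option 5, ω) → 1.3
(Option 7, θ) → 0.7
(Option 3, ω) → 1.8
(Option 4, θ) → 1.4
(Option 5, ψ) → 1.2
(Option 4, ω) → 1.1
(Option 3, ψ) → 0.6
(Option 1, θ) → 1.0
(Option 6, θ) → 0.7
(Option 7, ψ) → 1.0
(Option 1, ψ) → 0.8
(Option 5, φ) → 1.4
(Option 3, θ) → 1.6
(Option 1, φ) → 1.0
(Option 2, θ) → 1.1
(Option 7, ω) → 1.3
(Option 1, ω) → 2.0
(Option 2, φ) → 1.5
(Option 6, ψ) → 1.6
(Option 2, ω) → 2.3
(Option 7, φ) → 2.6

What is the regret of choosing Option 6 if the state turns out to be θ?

0.9

Best payoff under θ is 1.6.
Regret = 1.6 − 0.7 = 0.9.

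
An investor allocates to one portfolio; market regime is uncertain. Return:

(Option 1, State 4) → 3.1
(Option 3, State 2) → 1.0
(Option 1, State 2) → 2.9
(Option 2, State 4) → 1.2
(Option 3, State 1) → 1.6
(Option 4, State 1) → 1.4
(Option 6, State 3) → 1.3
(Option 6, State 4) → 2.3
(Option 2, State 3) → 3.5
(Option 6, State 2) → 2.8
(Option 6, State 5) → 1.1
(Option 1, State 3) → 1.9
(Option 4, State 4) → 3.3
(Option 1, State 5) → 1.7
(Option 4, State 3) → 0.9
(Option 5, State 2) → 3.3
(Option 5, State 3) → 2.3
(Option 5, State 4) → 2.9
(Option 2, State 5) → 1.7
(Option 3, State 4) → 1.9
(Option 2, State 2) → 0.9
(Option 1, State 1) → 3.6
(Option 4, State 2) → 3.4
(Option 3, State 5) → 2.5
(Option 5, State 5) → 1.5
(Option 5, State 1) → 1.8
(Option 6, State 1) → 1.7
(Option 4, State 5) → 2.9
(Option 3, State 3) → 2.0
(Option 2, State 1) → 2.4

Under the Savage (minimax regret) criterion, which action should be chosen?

Column bests: State 1=3.6, State 2=3.4, State 3=3.5, State 4=3.3, State 5=2.9.
Option 1 regrets: 0.0, 0.5, 1.6, 0.2, 1.2 → max 1.6
Option 2 regrets: 1.2, 2.5, 0.0, 2.1, 1.2 → max 2.5
Option 3 regrets: 2.0, 2.4, 1.5, 1.4, 0.4 → max 2.4
Option 4 regrets: 2.2, 0.0, 2.6, 0.0, 0.0 → max 2.6
Option 5 regrets: 1.8, 0.1, 1.2, 0.4, 1.4 → max 1.8
Option 6 regrets: 1.9, 0.6, 2.2, 1.0, 1.8 → max 2.2
Smallest max regret = 1.6 → Option 1.

Option 1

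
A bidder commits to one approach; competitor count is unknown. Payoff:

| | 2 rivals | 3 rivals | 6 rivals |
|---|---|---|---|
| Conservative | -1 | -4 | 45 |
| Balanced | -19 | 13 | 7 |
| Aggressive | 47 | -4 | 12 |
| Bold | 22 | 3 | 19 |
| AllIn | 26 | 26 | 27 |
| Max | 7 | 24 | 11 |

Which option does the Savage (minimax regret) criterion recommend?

Column bests: 2 rivals=47, 3 rivals=26, 6 rivals=45.
Conservative regrets: 48, 30, 0 → max 48
Balanced regrets: 66, 13, 38 → max 66
Aggressive regrets: 0, 30, 33 → max 33
Bold regrets: 25, 23, 26 → max 26
AllIn regrets: 21, 0, 18 → max 21
Max regrets: 40, 2, 34 → max 40
Smallest max regret = 21 → AllIn.

AllIn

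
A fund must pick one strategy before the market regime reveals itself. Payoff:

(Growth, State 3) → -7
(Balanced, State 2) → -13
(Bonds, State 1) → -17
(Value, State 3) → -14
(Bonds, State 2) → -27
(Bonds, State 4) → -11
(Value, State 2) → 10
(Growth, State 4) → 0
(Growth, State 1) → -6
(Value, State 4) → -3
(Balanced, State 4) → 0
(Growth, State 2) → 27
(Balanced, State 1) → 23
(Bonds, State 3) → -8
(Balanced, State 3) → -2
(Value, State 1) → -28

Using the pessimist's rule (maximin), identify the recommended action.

Growth

Row minima: Growth=-7, Bonds=-27, Value=-28, Balanced=-13
Best worst-case = -7 → Growth.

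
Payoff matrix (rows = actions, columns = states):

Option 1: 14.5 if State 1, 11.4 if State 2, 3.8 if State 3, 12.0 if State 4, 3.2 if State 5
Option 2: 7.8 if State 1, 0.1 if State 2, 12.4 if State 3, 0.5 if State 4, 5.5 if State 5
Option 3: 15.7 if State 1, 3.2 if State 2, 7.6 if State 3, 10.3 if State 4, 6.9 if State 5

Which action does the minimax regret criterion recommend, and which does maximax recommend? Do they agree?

Column bests: State 1=15.7, State 2=11.4, State 3=12.4, State 4=12.0, State 5=6.9.
Option 1 regrets: 1.2, 0.0, 8.6, 0.0, 3.7 → max 8.6
Option 2 regrets: 7.9, 11.3, 0.0, 11.5, 1.4 → max 11.5
Option 3 regrets: 0.0, 8.2, 4.8, 1.7, 0.0 → max 8.2
Smallest max regret = 8.2 → Option 3.
Row maxima: Option 1=14.5, Option 2=12.4, Option 3=15.7
Best best-case = 15.7 → Option 3.

minimax regret → Option 3; maximax → Option 3 (agree)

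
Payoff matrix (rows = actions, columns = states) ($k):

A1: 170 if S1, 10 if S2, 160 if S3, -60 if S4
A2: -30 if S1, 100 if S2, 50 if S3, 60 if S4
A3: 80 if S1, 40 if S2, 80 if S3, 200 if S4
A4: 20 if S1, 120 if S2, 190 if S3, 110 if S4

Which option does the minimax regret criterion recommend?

Column bests: S1=170, S2=120, S3=190, S4=200.
A1 regrets: 0, 110, 30, 260 → max 260
A2 regrets: 200, 20, 140, 140 → max 200
A3 regrets: 90, 80, 110, 0 → max 110
A4 regrets: 150, 0, 0, 90 → max 150
Smallest max regret = 110 → A3.

A3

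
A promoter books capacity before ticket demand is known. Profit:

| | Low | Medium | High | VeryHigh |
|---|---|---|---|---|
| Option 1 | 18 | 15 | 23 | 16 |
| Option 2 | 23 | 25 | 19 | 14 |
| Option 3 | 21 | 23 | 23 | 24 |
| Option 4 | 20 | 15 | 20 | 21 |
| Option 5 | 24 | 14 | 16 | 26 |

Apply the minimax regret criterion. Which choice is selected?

Option 3

Column bests: Low=24, Medium=25, High=23, VeryHigh=26.
Option 1 regrets: 6, 10, 0, 10 → max 10
Option 2 regrets: 1, 0, 4, 12 → max 12
Option 3 regrets: 3, 2, 0, 2 → max 3
Option 4 regrets: 4, 10, 3, 5 → max 10
Option 5 regrets: 0, 11, 7, 0 → max 11
Smallest max regret = 3 → Option 3.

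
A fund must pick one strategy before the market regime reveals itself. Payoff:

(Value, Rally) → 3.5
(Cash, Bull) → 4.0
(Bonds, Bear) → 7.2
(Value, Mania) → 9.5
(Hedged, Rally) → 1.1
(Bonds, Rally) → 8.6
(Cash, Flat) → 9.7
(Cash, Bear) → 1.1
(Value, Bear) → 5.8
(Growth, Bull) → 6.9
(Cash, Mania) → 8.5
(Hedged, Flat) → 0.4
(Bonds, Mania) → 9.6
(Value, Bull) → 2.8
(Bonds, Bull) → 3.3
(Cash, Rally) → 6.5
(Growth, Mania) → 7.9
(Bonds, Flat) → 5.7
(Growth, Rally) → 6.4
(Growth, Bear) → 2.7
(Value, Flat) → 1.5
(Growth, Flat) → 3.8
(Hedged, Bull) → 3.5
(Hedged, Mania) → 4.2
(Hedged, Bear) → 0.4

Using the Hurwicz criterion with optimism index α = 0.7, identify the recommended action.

Bonds

Cash: 0.7·9.7 + 0.3·1.1 = 7.12
Hedged: 0.7·4.2 + 0.3·0.4 = 3.06
Growth: 0.7·7.9 + 0.3·2.7 = 6.34
Bonds: 0.7·9.6 + 0.3·3.3 = 7.71
Value: 0.7·9.5 + 0.3·1.5 = 7.1
Highest Hurwicz score = 7.71 → Bonds.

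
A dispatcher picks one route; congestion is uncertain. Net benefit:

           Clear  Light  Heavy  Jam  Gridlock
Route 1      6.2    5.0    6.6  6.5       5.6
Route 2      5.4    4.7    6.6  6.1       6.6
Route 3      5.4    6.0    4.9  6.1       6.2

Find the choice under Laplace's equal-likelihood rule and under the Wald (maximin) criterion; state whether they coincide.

Row averages: Route 1=5.98, Route 2=5.88, Route 3=5.72
Highest average = 5.98 → Route 1.
Row minima: Route 1=5.0, Route 2=4.7, Route 3=4.9
Best worst-case = 5.0 → Route 1.

laplace → Route 1; maximin → Route 1 (agree)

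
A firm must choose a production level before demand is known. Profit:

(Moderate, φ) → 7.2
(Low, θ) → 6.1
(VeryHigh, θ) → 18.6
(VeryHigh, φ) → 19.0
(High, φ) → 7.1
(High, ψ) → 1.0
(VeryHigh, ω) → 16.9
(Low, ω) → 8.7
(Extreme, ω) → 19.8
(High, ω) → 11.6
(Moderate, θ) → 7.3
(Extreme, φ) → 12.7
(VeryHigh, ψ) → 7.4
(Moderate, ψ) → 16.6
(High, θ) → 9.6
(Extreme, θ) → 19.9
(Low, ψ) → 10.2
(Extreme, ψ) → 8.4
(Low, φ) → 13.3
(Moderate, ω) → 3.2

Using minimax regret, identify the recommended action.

Extreme

Column bests: θ=19.9, φ=19.0, ψ=16.6, ω=19.8.
Low regrets: 13.8, 5.7, 6.4, 11.1 → max 13.8
Moderate regrets: 12.6, 11.8, 0.0, 16.6 → max 16.6
High regrets: 10.3, 11.9, 15.6, 8.2 → max 15.6
VeryHigh regrets: 1.3, 0.0, 9.2, 2.9 → max 9.2
Extreme regrets: 0.0, 6.3, 8.2, 0.0 → max 8.2
Smallest max regret = 8.2 → Extreme.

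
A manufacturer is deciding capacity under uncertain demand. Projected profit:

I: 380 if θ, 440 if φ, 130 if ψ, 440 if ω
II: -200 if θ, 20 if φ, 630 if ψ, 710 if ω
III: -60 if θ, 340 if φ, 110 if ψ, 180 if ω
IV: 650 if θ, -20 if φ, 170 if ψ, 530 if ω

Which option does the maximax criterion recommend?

II

Row maxima: I=440, II=710, III=340, IV=650
Best best-case = 710 → II.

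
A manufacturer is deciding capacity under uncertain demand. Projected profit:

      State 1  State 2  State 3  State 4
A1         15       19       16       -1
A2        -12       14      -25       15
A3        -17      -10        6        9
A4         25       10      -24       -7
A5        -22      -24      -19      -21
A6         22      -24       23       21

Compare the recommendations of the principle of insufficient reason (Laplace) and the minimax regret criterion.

laplace → A1; minimax regret → A1 (agree)

Row averages: A1=12.25, A2=-2, A3=-3, A4=1, A5=-21.5, A6=10.5
Highest average = 12.25 → A1.
Column bests: State 1=25, State 2=19, State 3=23, State 4=21.
A1 regrets: 10, 0, 7, 22 → max 22
A2 regrets: 37, 5, 48, 6 → max 48
A3 regrets: 42, 29, 17, 12 → max 42
A4 regrets: 0, 9, 47, 28 → max 47
A5 regrets: 47, 43, 42, 42 → max 47
A6 regrets: 3, 43, 0, 0 → max 43
Smallest max regret = 22 → A1.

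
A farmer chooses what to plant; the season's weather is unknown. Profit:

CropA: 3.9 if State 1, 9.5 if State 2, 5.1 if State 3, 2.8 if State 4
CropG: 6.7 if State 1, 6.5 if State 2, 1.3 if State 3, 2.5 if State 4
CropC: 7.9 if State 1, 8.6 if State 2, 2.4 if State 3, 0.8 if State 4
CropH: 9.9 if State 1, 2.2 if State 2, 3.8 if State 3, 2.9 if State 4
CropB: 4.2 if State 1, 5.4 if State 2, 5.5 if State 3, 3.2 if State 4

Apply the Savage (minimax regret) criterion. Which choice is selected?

CropC

Column bests: State 1=9.9, State 2=9.5, State 3=5.5, State 4=3.2.
CropA regrets: 6.0, 0.0, 0.4, 0.4 → max 6.0
CropG regrets: 3.2, 3.0, 4.2, 0.7 → max 4.2
CropC regrets: 2.0, 0.9, 3.1, 2.4 → max 3.1
CropH regrets: 0.0, 7.3, 1.7, 0.3 → max 7.3
CropB regrets: 5.7, 4.1, 0.0, 0.0 → max 5.7
Smallest max regret = 3.1 → CropC.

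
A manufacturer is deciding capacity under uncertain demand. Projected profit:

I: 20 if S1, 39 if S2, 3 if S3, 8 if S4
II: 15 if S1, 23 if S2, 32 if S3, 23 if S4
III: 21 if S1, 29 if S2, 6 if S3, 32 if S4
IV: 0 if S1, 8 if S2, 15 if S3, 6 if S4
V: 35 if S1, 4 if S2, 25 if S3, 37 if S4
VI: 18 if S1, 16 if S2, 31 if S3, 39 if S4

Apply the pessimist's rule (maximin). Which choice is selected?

VI

Row minima: I=3, II=15, III=6, IV=0, V=4, VI=16
Best worst-case = 16 → VI.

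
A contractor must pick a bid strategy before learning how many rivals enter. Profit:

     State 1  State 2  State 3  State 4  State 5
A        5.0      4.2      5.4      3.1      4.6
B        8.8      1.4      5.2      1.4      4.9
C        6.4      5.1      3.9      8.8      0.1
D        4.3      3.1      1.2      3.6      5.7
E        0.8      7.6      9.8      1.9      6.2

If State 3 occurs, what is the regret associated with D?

8.6

Best payoff under State 3 is 9.8.
Regret = 9.8 − 1.2 = 8.6.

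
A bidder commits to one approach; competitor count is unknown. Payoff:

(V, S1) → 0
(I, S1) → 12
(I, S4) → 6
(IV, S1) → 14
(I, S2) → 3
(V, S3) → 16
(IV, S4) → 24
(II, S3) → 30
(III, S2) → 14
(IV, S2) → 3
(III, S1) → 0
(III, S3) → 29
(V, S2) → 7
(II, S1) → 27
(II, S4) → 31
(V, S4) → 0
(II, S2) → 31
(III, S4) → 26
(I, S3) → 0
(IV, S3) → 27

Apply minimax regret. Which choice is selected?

II

Column bests: S1=27, S2=31, S3=30, S4=31.
I regrets: 15, 28, 30, 25 → max 30
II regrets: 0, 0, 0, 0 → max 0
III regrets: 27, 17, 1, 5 → max 27
IV regrets: 13, 28, 3, 7 → max 28
V regrets: 27, 24, 14, 31 → max 31
Smallest max regret = 0 → II.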